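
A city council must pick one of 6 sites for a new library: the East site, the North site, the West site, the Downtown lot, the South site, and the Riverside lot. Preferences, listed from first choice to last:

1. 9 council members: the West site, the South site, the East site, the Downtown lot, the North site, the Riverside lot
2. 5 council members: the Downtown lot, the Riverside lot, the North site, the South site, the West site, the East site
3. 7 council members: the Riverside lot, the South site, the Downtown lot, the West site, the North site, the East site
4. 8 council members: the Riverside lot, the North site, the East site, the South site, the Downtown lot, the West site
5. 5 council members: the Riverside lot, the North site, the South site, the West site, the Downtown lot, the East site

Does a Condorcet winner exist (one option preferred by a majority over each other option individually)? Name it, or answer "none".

the Riverside lot vs the East site: 25–9 for the Riverside lot.
the Riverside lot vs the North site: 25–9 for the Riverside lot.
the Riverside lot vs the West site: 25–9 for the Riverside lot.
the Riverside lot vs the Downtown lot: 20–14 for the Riverside lot.
the Riverside lot vs the South site: 25–9 for the Riverside lot.
the Riverside lot beats every other option head-to-head.

the Riverside lot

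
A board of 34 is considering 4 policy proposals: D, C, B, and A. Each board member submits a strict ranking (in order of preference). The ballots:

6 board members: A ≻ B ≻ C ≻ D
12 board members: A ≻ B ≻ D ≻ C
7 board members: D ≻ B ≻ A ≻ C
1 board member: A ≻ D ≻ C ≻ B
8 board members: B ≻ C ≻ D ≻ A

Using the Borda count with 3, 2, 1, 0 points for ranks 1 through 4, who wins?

D: 6·0 + 12·1 + 7·3 + 1·2 + 8·1 = 43
C: 6·1 + 12·0 + 7·0 + 1·1 + 8·2 = 23
B: 6·2 + 12·2 + 7·2 + 1·0 + 8·3 = 74
A: 6·3 + 12·3 + 7·1 + 1·3 + 8·0 = 64
B has the highest Borda score (74).

B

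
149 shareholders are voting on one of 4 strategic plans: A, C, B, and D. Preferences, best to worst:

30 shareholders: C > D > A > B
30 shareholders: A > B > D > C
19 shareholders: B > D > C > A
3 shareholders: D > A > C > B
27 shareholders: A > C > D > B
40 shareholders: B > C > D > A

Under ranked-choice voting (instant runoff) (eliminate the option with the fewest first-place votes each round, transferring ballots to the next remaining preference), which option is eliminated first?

Round 1: A 57, C 30, B 59, D 3. Eliminate D.

D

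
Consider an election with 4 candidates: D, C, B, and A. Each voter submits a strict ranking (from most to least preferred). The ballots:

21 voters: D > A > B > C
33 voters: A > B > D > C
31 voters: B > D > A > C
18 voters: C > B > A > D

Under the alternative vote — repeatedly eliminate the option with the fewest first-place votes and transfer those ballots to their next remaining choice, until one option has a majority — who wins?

Round 1: D 21, C 18, B 31, A 33. Eliminate C.
Round 2: D 21, B 49, A 33. Eliminate D.
Round 3: B 49, A 54. A has a majority.

A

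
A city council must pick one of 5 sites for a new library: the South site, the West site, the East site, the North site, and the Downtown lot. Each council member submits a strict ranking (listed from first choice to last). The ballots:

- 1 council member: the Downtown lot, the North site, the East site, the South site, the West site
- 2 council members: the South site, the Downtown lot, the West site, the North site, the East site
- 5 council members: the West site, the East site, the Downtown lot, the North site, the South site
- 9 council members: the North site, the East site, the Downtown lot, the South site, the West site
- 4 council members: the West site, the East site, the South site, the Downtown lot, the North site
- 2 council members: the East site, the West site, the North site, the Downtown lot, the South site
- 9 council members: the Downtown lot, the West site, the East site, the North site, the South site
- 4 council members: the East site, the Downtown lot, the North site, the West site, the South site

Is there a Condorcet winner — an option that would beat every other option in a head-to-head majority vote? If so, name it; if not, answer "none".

none

Checking pairwise contests:
the West site beats the South site 24–12.
the Downtown lot beats the West site 25–11.
the West site beats the East site 20–16.
the West site beats the North site 22–14.
the East site beats the Downtown lot 24–12.
Every option loses at least one head-to-head, so there is no Condorcet winner.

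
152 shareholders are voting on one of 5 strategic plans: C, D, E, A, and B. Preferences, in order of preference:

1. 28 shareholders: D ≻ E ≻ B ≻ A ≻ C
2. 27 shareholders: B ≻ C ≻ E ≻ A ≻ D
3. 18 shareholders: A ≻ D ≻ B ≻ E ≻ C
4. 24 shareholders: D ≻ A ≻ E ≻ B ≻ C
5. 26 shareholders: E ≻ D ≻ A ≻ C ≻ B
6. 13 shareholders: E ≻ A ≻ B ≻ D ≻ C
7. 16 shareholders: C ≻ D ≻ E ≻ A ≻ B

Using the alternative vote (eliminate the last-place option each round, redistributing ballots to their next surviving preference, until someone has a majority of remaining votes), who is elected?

Round 1: C 16, D 52, E 39, A 18, B 27. Eliminate C.
Round 2: D 68, E 39, A 18, B 27. Eliminate A.
Round 3: D 86, E 39, B 27. D has a majority.

D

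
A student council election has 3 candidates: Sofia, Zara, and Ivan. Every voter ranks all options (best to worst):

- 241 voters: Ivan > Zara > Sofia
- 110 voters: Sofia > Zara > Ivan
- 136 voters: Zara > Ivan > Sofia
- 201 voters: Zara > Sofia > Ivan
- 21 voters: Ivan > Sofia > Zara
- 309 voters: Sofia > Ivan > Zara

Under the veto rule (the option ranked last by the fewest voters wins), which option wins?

Ivan

Last-place votes: Sofia 377, Zara 330, Ivan 311.
Ivan is ranked last by the fewest voters, so Ivan wins.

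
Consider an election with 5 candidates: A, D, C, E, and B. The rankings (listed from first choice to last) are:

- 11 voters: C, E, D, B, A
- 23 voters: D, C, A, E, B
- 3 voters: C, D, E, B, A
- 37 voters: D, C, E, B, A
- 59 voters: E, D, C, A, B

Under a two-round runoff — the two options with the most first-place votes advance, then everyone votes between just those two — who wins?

Round 1 first-place votes: A 0, D 60, C 14, E 59, B 0.
D and E advance.
Runoff: D is preferred to E by 63 voters; E by 70.
E wins the runoff.

E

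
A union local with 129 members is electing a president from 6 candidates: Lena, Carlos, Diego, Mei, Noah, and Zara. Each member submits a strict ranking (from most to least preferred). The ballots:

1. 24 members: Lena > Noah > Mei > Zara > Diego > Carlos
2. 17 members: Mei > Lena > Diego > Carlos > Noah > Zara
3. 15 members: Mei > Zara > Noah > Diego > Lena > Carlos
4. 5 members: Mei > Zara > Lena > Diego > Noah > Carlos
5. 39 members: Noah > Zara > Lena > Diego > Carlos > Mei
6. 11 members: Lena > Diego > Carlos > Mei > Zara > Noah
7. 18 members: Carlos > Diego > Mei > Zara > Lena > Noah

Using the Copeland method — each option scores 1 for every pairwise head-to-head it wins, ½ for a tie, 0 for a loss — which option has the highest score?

Lena: beats Carlos, Diego, Mei, and Noah; loses to Zara → score 4.
Carlos: beats Mei; loses to Lena, Diego, Noah, and Zara → score 1.
Diego: beats Carlos and Mei; loses to Lena, Noah, and Zara → score 2.
Mei: beats Noah and Zara; loses to Lena, Carlos, and Diego → score 2.
Noah: beats Carlos, Diego, and Zara; loses to Lena and Mei → score 3.
Zara: beats Lena, Carlos, and Diego; loses to Mei and Noah → score 3.
Lena has the best pairwise record.

Lena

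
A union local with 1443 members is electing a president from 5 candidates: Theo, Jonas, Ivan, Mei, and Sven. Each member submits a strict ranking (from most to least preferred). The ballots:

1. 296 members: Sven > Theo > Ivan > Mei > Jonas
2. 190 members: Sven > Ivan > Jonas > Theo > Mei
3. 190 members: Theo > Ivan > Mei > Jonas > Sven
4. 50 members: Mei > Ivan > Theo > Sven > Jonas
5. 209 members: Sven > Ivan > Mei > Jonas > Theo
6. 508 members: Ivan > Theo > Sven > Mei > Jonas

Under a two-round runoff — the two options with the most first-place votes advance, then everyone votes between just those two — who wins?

Ivan

Round 1 first-place votes: Theo 190, Jonas 0, Ivan 508, Mei 50, Sven 695.
Sven and Ivan advance.
Runoff: Sven is preferred to Ivan by 695 voters; Ivan by 748.
Ivan wins the runoff.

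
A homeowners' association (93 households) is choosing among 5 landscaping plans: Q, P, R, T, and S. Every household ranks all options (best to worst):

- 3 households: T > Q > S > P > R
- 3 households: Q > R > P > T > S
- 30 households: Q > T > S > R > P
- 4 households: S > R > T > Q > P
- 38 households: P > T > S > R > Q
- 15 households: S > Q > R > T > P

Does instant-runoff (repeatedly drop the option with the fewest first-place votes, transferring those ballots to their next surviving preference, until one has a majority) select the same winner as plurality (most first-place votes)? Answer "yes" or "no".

no

Instant-runoff — R1 Q 33, P 38, R 0, T 3, S 19 (R out); R2 Q 33, P 38, T 3, S 19 (T out); R3 Q 36, P 38, S 19 (S out); R4 Q 55, P 38 (Q winner). Winner: Q.
Plurality — first-place votes: Q 33, P 38, R 0, T 3, S 19. Winner: P.
The two methods disagree.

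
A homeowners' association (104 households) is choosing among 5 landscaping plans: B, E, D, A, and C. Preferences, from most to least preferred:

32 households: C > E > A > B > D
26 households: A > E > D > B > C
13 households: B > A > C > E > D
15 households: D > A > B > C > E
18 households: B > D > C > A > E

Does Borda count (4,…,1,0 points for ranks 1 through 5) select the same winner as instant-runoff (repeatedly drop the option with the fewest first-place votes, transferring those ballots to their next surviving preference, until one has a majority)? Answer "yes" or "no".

Borda — scores: B 212, E 187, D 166, A 270, C 205. Winner: A.
Instant-runoff — R1 B 31, E 0, D 15, A 26, C 32 (E out); R2 B 31, D 15, A 26, C 32 (D out); R3 B 31, A 41, C 32 (B out); R4 A 54, C 50 (A winner). Winner: A.
The two methods agree.

yes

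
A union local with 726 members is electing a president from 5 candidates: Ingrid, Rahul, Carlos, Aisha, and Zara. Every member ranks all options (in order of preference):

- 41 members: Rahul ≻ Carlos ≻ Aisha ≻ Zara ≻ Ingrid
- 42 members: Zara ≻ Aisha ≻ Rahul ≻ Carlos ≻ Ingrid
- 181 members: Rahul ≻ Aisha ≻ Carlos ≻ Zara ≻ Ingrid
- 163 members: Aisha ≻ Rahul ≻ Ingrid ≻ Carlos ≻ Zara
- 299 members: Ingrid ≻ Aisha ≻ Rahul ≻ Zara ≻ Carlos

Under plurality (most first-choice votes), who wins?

Ingrid

First-place votes: Ingrid 299, Rahul 222, Carlos 0, Aisha 163, Zara 42.
Ingrid has the most first-place votes.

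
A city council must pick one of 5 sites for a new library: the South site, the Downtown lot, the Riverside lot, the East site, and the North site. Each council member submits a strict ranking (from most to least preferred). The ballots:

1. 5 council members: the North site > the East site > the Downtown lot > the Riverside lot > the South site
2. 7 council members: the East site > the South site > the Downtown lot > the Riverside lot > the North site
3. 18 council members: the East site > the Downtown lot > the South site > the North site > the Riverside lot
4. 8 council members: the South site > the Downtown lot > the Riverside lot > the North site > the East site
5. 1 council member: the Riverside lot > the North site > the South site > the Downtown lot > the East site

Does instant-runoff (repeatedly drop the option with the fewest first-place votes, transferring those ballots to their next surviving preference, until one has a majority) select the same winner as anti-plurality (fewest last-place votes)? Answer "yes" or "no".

no

Instant-runoff — R1 the South site 8, the Downtown lot 0, the Riverside lot 1, the East site 25, the North site 5 (the East site winner). Winner: the East site.
Anti-plurality — last-place votes: the South site 5, the Downtown lot 0, the Riverside lot 18, the East site 9, the North site 7. Winner: the Downtown lot.
The two methods disagree.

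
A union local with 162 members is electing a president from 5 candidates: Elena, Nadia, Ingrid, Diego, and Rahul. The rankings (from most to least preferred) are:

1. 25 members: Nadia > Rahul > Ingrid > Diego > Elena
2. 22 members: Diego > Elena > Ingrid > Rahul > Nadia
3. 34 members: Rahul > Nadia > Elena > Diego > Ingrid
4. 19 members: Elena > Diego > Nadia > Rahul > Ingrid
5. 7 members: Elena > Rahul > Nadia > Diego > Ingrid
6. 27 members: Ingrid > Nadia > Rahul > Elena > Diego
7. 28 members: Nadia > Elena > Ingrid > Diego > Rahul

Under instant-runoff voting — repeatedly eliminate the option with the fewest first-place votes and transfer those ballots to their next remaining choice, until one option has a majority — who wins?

Round 1: Elena 26, Nadia 53, Ingrid 27, Diego 22, Rahul 34. Eliminate Diego.
Round 2: Elena 48, Nadia 53, Ingrid 27, Rahul 34. Eliminate Ingrid.
Round 3: Elena 48, Nadia 80, Rahul 34. Eliminate Rahul.
Round 4: Elena 48, Nadia 114. Nadia has a majority.

Nadia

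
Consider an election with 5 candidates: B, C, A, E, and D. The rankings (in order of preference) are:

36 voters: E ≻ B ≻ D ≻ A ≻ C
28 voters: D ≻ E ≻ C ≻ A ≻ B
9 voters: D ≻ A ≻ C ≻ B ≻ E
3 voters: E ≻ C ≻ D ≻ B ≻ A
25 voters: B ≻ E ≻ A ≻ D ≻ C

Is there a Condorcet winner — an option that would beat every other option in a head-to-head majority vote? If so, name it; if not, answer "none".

E vs B: 67–34 for E.
E vs C: 92–9 for E.
E vs A: 92–9 for E.
E vs D: 64–37 for E.
E beats every other option head-to-head.

E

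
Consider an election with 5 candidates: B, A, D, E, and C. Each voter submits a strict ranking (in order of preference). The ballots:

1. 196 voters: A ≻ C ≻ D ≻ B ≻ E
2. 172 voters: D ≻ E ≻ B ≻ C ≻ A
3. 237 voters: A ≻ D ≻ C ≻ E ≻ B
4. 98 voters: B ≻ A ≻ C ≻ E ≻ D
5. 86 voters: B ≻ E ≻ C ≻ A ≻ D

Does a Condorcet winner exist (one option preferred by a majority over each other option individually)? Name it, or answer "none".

A vs B: 433–356 for A.
A vs D: 617–172 for A.
A vs E: 531–258 for A.
A vs C: 531–258 for A.
A beats every other option head-to-head.

A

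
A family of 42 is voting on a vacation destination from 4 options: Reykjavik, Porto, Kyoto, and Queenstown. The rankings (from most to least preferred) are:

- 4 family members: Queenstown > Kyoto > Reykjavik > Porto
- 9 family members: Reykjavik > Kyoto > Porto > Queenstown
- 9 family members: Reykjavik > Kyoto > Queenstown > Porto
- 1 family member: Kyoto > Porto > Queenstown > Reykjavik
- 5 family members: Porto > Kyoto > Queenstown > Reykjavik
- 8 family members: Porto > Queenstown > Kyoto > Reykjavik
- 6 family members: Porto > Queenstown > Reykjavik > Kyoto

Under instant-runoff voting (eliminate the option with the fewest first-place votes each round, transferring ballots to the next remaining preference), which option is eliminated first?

Kyoto

Round 1: Reykjavik 18, Porto 19, Kyoto 1, Queenstown 4. Eliminate Kyoto.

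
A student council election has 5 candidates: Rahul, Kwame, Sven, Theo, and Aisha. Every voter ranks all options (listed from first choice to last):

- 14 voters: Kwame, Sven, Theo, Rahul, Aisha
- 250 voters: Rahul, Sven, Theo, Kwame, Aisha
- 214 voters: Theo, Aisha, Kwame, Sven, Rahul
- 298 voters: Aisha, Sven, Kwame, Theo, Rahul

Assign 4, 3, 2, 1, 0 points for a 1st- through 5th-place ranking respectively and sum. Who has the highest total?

Sven

Rahul: 14·1 + 250·4 + 214·0 + 298·0 = 1014
Kwame: 14·4 + 250·1 + 214·2 + 298·2 = 1330
Sven: 14·3 + 250·3 + 214·1 + 298·3 = 1900
Theo: 14·2 + 250·2 + 214·4 + 298·1 = 1682
Aisha: 14·0 + 250·0 + 214·3 + 298·4 = 1834
Sven has the highest Borda score (1900).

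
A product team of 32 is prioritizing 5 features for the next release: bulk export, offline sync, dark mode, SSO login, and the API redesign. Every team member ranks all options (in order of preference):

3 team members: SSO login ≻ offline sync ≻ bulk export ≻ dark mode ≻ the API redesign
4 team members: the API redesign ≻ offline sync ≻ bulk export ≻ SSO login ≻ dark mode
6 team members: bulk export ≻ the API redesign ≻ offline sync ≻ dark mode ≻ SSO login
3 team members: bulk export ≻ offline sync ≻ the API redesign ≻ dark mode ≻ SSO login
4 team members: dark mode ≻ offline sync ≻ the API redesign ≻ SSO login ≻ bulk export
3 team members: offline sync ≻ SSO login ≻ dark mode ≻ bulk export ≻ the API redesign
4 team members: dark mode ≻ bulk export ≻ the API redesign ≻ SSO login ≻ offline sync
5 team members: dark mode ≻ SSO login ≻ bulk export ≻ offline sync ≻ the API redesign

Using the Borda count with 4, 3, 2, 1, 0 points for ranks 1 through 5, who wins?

bulk export

bulk export: 3·2 + 4·2 + 6·4 + 3·4 + 4·0 + 3·1 + 4·3 + 5·2 = 75
offline sync: 3·3 + 4·3 + 6·2 + 3·3 + 4·3 + 3·4 + 4·0 + 5·1 = 71
dark mode: 3·1 + 4·0 + 6·1 + 3·1 + 4·4 + 3·2 + 4·4 + 5·4 = 70
SSO login: 3·4 + 4·1 + 6·0 + 3·0 + 4·1 + 3·3 + 4·1 + 5·3 = 48
the API redesign: 3·0 + 4·4 + 6·3 + 3·2 + 4·2 + 3·0 + 4·2 + 5·0 = 56
bulk export has the highest Borda score (75).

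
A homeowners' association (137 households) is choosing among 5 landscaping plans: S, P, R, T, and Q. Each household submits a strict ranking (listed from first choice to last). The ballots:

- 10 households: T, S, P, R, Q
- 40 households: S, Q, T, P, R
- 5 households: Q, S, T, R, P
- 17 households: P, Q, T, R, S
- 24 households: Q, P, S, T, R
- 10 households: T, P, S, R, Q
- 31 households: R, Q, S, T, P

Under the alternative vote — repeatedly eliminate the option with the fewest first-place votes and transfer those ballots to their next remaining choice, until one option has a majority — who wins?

Q

Round 1: S 40, P 17, R 31, T 20, Q 29. Eliminate P.
Round 2: S 40, R 31, T 20, Q 46. Eliminate T.
Round 3: S 60, R 31, Q 46. Eliminate R.
Round 4: S 60, Q 77. Q has a majority.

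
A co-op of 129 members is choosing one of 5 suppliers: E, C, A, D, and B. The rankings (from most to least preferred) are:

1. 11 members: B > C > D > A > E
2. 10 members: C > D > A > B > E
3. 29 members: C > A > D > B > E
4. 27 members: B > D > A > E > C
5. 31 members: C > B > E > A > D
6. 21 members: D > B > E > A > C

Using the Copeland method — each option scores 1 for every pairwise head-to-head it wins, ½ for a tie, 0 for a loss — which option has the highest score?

E: loses to C, A, D, and B → score 0.
C: beats E, A, D, and B → score 4.
A: beats E; loses to C, D, and B → score 1.
D: beats E and A; loses to C and B → score 2.
B: beats E, A, and D; loses to C → score 3.
C has the best pairwise record.

C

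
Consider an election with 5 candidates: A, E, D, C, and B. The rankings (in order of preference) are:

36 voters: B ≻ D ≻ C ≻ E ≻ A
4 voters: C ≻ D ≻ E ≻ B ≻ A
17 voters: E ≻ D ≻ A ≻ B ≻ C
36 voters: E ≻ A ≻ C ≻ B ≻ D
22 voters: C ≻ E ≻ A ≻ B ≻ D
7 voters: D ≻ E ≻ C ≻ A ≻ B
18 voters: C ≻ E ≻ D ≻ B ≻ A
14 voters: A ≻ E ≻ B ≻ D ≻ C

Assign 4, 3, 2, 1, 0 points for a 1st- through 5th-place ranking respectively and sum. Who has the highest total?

A: 36·0 + 4·0 + 17·2 + 36·3 + 22·2 + 7·1 + 18·0 + 14·4 = 249
E: 36·1 + 4·2 + 17·4 + 36·4 + 22·3 + 7·3 + 18·3 + 14·3 = 439
D: 36·3 + 4·3 + 17·3 + 36·0 + 22·0 + 7·4 + 18·2 + 14·1 = 249
C: 36·2 + 4·4 + 17·0 + 36·2 + 22·4 + 7·2 + 18·4 + 14·0 = 334
B: 36·4 + 4·1 + 17·1 + 36·1 + 22·1 + 7·0 + 18·1 + 14·2 = 269
E has the highest Borda score (439).

E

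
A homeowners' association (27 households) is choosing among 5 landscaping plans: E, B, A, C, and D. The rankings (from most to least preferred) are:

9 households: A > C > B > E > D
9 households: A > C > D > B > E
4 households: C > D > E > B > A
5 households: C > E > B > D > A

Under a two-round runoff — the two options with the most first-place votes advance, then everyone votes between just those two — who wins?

A

Round 1 first-place votes: E 0, B 0, A 18, C 9, D 0.
A and C advance.
Runoff: A is preferred to C by 18 voters; C by 9.
A wins the runoff.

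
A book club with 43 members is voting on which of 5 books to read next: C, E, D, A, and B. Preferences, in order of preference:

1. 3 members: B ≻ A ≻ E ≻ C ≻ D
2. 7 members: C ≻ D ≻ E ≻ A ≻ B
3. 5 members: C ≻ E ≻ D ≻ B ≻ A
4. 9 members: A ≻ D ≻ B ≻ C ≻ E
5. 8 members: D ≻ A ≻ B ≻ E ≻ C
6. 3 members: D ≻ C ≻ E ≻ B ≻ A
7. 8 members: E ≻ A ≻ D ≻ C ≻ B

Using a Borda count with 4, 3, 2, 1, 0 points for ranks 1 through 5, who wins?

C: 3·1 + 7·4 + 5·4 + 9·1 + 8·0 + 3·3 + 8·1 = 77
E: 3·2 + 7·2 + 5·3 + 9·0 + 8·1 + 3·2 + 8·4 = 81
D: 3·0 + 7·3 + 5·2 + 9·3 + 8·4 + 3·4 + 8·2 = 118
A: 3·3 + 7·1 + 5·0 + 9·4 + 8·3 + 3·0 + 8·3 = 100
B: 3·4 + 7·0 + 5·1 + 9·2 + 8·2 + 3·1 + 8·0 = 54
D has the highest Borda score (118).

D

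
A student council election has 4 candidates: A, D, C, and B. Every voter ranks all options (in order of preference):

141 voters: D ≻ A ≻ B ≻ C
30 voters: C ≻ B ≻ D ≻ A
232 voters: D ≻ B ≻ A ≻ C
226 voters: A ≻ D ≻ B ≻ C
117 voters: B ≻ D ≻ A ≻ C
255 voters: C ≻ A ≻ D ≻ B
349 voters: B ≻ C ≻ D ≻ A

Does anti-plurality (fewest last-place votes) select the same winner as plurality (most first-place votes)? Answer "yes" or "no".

no

Anti-plurality — last-place votes: A 379, D 0, C 716, B 255. Winner: D.
Plurality — first-place votes: A 226, D 373, C 285, B 466. Winner: B.
The two methods disagree.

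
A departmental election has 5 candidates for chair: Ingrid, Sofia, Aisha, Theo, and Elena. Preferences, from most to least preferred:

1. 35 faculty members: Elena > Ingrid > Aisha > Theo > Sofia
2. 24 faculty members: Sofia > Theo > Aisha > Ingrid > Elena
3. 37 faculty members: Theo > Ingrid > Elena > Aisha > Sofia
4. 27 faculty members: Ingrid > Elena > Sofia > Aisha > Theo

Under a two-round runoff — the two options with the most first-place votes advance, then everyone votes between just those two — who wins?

Round 1 first-place votes: Ingrid 27, Sofia 24, Aisha 0, Theo 37, Elena 35.
Theo and Elena advance.
Runoff: Theo is preferred to Elena by 61 voters; Elena by 62.
Elena wins the runoff.

Elena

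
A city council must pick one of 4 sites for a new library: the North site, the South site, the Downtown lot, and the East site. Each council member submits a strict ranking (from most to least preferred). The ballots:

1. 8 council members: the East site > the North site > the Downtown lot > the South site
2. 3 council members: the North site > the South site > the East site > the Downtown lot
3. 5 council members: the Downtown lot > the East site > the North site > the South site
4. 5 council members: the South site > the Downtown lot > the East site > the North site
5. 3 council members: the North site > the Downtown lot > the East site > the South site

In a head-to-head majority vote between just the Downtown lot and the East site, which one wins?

Voters preferring the Downtown lot to the East site: 13; preferring the East site to the Downtown lot: 11.
the Downtown lot wins the head-to-head.

the Downtown lot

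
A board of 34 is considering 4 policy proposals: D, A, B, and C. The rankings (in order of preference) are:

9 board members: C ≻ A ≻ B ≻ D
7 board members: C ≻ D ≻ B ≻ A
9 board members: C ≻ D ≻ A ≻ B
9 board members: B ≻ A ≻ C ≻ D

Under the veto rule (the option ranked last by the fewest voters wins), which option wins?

C

Last-place votes: D 18, A 7, B 9, C 0.
C is ranked last by the fewest voters, so C wins.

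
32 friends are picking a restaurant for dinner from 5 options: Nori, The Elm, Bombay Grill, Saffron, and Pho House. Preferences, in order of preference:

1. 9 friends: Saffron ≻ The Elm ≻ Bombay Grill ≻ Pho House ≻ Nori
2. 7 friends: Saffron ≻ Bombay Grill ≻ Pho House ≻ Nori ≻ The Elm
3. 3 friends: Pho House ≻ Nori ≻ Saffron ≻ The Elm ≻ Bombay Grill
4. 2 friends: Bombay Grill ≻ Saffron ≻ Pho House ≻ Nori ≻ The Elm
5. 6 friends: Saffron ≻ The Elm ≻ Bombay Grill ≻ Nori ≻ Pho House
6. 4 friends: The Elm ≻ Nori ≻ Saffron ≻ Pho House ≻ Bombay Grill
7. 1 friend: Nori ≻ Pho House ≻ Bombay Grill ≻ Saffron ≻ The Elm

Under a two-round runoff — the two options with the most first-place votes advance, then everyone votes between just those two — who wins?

Saffron

Round 1 first-place votes: Nori 1, The Elm 4, Bombay Grill 2, Saffron 22, Pho House 3.
Saffron and The Elm advance.
Runoff: Saffron is preferred to The Elm by 28 voters; The Elm by 4.
Saffron wins the runoff.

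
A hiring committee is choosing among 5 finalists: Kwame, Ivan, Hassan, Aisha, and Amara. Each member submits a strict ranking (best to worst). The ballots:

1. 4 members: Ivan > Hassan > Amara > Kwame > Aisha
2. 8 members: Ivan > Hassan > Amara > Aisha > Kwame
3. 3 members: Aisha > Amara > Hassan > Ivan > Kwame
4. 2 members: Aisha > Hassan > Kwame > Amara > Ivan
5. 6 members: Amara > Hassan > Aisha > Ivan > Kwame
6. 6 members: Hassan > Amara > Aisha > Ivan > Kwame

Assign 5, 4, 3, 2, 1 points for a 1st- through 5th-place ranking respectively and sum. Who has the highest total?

Kwame: 4·2 + 8·1 + 3·1 + 2·3 + 6·1 + 6·1 = 37
Ivan: 4·5 + 8·5 + 3·2 + 2·1 + 6·2 + 6·2 = 92
Hassan: 4·4 + 8·4 + 3·3 + 2·4 + 6·4 + 6·5 = 119
Aisha: 4·1 + 8·2 + 3·5 + 2·5 + 6·3 + 6·3 = 81
Amara: 4·3 + 8·3 + 3·4 + 2·2 + 6·5 + 6·4 = 106
Hassan has the highest Borda score (119).

Hassan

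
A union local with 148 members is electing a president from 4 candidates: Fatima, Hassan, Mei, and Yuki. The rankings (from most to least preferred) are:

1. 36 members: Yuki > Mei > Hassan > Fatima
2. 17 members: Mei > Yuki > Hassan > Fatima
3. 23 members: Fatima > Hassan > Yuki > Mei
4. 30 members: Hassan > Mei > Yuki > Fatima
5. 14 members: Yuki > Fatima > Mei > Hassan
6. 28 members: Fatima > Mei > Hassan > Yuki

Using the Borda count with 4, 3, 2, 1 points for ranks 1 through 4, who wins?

Fatima: 36·1 + 17·1 + 23·4 + 30·1 + 14·3 + 28·4 = 329
Hassan: 36·2 + 17·2 + 23·3 + 30·4 + 14·1 + 28·2 = 365
Mei: 36·3 + 17·4 + 23·1 + 30·3 + 14·2 + 28·3 = 401
Yuki: 36·4 + 17·3 + 23·2 + 30·2 + 14·4 + 28·1 = 385
Mei has the highest Borda score (401).

Mei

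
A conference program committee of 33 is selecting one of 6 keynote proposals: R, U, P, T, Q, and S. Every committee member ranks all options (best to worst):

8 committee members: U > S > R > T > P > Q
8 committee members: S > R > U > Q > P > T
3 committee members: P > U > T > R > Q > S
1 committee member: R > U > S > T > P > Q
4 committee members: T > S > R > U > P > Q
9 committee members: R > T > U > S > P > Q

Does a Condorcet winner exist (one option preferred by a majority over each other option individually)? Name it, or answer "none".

none

Checking pairwise contests:
S beats R 20–13.
R beats U 22–11.
R beats P 30–3.
R beats T 26–7.
R beats Q 33–0.
U beats S 21–12.
Every option loses at least one head-to-head, so there is no Condorcet winner.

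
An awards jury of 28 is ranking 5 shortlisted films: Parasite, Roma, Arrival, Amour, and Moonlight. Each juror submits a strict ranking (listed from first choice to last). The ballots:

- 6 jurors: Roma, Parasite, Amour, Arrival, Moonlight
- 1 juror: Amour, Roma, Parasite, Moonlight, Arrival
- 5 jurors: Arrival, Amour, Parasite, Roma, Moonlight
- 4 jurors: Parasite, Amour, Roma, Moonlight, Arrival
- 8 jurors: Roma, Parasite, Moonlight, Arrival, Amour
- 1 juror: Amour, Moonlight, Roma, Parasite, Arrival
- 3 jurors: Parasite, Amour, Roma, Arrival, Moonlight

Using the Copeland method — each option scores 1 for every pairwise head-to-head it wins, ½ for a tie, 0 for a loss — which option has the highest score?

Roma

Parasite: beats Arrival, Amour, and Moonlight; loses to Roma → score 3.
Roma: beats Parasite, Arrival, and Moonlight; ties Amour → score 3.5.
Arrival: ties Moonlight; loses to Parasite, Roma, and Amour → score 0.5.
Amour: beats Arrival and Moonlight; ties Roma; loses to Parasite → score 2.5.
Moonlight: ties Arrival; loses to Parasite, Roma, and Amour → score 0.5.
Roma has the best pairwise record.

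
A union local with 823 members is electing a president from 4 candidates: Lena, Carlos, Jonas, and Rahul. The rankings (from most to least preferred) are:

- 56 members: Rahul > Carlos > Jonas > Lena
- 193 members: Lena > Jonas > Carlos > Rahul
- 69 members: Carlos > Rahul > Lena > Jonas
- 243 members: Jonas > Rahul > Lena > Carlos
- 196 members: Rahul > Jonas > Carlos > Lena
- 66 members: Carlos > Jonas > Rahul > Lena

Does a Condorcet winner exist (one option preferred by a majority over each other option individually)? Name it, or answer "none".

Jonas vs Lena: 561–262 for Jonas.
Jonas vs Carlos: 632–191 for Jonas.
Jonas vs Rahul: 502–321 for Jonas.
Jonas beats every other option head-to-head.

Jonas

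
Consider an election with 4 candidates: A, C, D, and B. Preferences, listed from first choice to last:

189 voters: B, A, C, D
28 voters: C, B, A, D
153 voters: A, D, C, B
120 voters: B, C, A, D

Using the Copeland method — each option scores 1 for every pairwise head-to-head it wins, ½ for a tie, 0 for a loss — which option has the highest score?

A: beats C and D; loses to B → score 2.
C: beats D; loses to A and B → score 1.
D: loses to A, C, and B → score 0.
B: beats A, C, and D → score 3.
B has the best pairwise record.

B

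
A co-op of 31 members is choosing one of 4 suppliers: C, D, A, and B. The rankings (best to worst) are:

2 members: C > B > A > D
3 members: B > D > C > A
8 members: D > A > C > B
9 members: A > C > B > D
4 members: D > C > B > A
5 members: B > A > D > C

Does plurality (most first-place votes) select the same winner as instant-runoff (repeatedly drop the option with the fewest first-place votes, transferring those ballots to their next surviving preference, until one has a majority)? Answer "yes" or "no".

Plurality — first-place votes: C 2, D 12, A 9, B 8. Winner: D.
Instant-runoff — R1 C 2, D 12, A 9, B 8 (C out); R2 D 12, A 9, B 10 (A out); R3 D 12, B 19 (B winner). Winner: B.
The two methods disagree.

no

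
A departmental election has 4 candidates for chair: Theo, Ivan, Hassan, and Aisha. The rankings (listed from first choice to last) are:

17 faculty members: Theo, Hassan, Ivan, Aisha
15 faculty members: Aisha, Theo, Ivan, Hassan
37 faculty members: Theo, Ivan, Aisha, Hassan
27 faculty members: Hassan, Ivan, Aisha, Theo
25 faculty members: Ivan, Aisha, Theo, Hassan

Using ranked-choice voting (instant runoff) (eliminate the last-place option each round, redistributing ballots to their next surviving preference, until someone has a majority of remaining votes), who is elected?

Theo

Round 1: Theo 54, Ivan 25, Hassan 27, Aisha 15. Eliminate Aisha.
Round 2: Theo 69, Ivan 25, Hassan 27. Theo has a majority.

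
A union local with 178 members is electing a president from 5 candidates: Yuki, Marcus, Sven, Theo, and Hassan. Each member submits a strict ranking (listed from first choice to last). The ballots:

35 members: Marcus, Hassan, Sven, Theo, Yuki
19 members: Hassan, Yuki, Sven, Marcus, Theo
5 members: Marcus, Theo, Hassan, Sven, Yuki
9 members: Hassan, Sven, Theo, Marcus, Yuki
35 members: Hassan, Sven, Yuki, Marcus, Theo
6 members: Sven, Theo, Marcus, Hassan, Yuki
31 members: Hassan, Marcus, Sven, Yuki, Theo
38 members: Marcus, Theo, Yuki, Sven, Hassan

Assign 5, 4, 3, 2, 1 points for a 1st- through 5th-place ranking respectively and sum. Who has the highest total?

Hassan

Yuki: 35·1 + 19·4 + 5·1 + 9·1 + 35·3 + 6·1 + 31·2 + 38·3 = 412
Marcus: 35·5 + 19·2 + 5·5 + 9·2 + 35·2 + 6·3 + 31·4 + 38·5 = 658
Sven: 35·3 + 19·3 + 5·2 + 9·4 + 35·4 + 6·5 + 31·3 + 38·2 = 547
Theo: 35·2 + 19·1 + 5·4 + 9·3 + 35·1 + 6·4 + 31·1 + 38·4 = 378
Hassan: 35·4 + 19·5 + 5·3 + 9·5 + 35·5 + 6·2 + 31·5 + 38·1 = 675
Hassan has the highest Borda score (675).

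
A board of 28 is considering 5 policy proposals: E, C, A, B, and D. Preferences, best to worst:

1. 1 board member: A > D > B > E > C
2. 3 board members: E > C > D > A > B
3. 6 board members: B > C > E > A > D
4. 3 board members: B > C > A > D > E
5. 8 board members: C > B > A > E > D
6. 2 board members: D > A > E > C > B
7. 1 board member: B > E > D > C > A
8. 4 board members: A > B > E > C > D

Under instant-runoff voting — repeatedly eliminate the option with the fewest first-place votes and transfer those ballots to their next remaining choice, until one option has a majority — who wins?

B

Round 1: E 3, C 8, A 5, B 10, D 2. Eliminate D.
Round 2: E 3, C 8, A 7, B 10. Eliminate E.
Round 3: C 11, A 7, B 10. Eliminate A.
Round 4: C 13, B 15. B has a majority.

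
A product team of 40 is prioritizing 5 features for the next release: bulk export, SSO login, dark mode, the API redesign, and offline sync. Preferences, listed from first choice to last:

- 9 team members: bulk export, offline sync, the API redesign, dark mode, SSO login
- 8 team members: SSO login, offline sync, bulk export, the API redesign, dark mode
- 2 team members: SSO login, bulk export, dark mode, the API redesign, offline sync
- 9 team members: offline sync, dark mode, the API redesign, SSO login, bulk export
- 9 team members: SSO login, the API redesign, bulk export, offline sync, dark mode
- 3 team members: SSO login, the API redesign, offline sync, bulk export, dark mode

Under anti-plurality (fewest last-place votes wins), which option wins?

the API redesign

Last-place votes: bulk export 9, SSO login 9, dark mode 20, the API redesign 0, offline sync 2.
the API redesign is ranked last by the fewest voters, so the API redesign wins.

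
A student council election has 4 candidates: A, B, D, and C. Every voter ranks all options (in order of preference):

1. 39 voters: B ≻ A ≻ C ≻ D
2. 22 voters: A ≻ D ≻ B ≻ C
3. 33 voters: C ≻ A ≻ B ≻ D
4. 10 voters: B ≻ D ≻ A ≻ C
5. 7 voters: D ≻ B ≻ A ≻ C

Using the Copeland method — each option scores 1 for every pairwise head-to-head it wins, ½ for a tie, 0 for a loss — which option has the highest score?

B

A: beats D and C; loses to B → score 2.
B: beats A, D, and C → score 3.
D: loses to A, B, and C → score 0.
C: beats D; loses to A and B → score 1.
B has the best pairwise record.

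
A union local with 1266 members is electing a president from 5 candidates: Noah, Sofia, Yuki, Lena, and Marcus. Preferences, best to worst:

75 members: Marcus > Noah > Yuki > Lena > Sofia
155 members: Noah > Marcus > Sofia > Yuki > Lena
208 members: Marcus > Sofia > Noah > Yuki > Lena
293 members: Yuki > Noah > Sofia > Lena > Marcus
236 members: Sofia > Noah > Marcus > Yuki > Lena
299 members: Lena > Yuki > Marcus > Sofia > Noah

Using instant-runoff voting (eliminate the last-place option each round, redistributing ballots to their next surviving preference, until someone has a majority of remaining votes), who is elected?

Marcus

Round 1: Noah 155, Sofia 236, Yuki 293, Lena 299, Marcus 283. Eliminate Noah.
Round 2: Sofia 236, Yuki 293, Lena 299, Marcus 438. Eliminate Sofia.
Round 3: Yuki 293, Lena 299, Marcus 674. Marcus has a majority.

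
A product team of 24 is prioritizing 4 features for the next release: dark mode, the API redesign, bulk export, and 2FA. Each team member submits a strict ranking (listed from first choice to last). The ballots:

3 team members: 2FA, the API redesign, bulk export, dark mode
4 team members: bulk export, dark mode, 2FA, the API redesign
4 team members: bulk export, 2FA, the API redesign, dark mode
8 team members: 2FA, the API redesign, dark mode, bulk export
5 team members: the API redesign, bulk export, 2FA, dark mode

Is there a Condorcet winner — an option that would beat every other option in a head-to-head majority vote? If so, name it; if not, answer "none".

Checking pairwise contests:
the API redesign beats dark mode 20–4.
2FA beats the API redesign 19–5.
the API redesign beats bulk export 16–8.
bulk export beats 2FA 13–11.
Every option loses at least one head-to-head, so there is no Condorcet winner.

none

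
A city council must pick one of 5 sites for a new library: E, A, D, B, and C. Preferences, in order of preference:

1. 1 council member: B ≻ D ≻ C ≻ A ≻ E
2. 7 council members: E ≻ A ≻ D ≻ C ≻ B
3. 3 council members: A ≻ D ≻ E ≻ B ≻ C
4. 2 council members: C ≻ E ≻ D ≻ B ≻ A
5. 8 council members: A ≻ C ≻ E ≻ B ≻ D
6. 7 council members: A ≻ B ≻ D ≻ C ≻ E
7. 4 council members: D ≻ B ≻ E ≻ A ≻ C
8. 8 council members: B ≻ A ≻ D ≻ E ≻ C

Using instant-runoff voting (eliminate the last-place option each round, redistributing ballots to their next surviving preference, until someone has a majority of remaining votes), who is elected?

A

Round 1: E 7, A 18, D 4, B 9, C 2. Eliminate C.
Round 2: E 9, A 18, D 4, B 9. Eliminate D.
Round 3: E 9, A 18, B 13. Eliminate E.
Round 4: A 25, B 15. A has a majority.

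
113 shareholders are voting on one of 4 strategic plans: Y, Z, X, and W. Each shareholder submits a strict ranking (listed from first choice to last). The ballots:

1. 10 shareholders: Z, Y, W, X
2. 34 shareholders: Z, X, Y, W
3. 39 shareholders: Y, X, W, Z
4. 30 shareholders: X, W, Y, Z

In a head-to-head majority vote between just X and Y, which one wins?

X

Voters preferring X to Y: 64; preferring Y to X: 49.
X wins the head-to-head.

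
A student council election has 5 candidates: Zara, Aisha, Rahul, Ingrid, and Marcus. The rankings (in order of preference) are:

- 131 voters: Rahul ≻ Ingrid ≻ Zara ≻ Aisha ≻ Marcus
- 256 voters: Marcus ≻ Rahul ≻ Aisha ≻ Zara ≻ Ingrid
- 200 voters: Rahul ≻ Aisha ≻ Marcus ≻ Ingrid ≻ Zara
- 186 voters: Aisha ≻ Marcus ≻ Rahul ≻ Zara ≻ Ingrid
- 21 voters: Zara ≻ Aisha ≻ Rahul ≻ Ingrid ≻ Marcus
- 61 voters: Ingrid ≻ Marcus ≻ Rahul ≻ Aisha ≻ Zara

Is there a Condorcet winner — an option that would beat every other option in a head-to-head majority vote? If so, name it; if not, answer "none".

Checking pairwise contests:
Aisha beats Zara 703–152.
Rahul beats Aisha 648–207.
Marcus beats Rahul 503–352.
Zara beats Ingrid 463–392.
Aisha beats Marcus 538–317.
Every option loses at least one head-to-head, so there is no Condorcet winner.

none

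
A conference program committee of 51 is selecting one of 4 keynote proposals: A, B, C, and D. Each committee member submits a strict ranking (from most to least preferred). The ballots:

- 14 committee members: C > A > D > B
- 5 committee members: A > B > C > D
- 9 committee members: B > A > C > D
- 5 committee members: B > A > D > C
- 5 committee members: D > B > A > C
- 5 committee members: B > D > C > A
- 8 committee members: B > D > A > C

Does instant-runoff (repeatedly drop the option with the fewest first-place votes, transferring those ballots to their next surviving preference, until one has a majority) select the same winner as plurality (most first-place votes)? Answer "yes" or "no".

yes

Instant-runoff — R1 A 5, B 27, C 14, D 5 (B winner). Winner: B.
Plurality — first-place votes: A 5, B 27, C 14, D 5. Winner: B.
The two methods agree.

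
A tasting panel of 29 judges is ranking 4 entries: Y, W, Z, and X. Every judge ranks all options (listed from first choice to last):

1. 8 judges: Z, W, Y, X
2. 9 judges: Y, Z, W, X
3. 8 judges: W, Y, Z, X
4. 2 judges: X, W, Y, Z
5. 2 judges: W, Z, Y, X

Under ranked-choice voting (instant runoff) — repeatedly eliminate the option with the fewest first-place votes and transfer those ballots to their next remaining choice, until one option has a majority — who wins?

Round 1: Y 9, W 10, Z 8, X 2. Eliminate X.
Round 2: Y 9, W 12, Z 8. Eliminate Z.
Round 3: Y 9, W 20. W has a majority.

W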